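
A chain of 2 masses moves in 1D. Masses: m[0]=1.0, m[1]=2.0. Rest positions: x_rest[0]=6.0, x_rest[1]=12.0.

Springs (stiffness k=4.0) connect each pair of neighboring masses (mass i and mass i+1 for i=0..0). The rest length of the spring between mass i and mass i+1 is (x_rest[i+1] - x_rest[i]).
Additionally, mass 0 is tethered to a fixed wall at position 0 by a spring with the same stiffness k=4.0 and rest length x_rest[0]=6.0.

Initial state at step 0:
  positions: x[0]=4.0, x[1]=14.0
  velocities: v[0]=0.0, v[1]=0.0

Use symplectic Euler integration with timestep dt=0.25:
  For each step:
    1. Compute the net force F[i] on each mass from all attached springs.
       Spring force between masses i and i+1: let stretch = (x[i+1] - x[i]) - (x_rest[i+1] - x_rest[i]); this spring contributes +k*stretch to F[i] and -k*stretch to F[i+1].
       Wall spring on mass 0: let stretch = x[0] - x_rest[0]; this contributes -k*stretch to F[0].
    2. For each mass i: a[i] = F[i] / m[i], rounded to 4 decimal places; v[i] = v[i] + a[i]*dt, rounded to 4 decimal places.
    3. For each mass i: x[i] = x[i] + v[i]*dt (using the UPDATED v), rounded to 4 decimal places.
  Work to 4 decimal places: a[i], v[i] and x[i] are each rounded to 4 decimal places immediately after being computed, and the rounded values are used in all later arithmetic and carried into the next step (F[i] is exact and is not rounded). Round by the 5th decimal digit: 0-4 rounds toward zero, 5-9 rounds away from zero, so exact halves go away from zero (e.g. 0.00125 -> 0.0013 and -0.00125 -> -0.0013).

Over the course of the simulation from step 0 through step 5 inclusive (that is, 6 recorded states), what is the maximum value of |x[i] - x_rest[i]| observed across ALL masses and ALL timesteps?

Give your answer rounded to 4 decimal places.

Step 0: x=[4.0000 14.0000] v=[0.0000 0.0000]
Step 1: x=[5.5000 13.5000] v=[6.0000 -2.0000]
Step 2: x=[7.6250 12.7500] v=[8.5000 -3.0000]
Step 3: x=[9.1250 12.1094] v=[6.0000 -2.5625]
Step 4: x=[9.0899 11.8457] v=[-0.1406 -1.0547]
Step 5: x=[7.4712 11.9876] v=[-6.4747 0.5674]
Max displacement = 3.1250

Answer: 3.1250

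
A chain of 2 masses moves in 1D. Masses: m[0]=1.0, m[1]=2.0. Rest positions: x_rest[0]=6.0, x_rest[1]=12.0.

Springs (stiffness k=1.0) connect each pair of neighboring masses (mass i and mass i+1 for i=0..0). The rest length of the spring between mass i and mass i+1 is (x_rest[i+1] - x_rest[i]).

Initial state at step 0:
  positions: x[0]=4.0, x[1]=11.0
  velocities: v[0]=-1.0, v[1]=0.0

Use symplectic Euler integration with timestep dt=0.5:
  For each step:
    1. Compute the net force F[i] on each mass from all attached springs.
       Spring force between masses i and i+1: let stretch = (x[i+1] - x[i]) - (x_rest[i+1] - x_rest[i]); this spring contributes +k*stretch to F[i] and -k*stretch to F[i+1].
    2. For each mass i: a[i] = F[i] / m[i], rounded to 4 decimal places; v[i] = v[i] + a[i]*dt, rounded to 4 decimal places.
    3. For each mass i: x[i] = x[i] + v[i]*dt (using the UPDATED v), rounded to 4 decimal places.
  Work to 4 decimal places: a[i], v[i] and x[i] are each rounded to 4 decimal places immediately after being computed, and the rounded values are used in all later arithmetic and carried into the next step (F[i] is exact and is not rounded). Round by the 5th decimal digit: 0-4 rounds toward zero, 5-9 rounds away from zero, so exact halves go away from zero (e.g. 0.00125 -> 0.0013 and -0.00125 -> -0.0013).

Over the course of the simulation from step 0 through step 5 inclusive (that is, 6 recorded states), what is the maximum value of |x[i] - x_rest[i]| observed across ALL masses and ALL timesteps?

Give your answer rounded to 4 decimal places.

Step 0: x=[4.0000 11.0000] v=[-1.0000 0.0000]
Step 1: x=[3.7500 10.8750] v=[-0.5000 -0.2500]
Step 2: x=[3.7813 10.6094] v=[0.0625 -0.5313]
Step 3: x=[4.0196 10.2402] v=[0.4766 -0.7384]
Step 4: x=[4.3131 9.8434] v=[0.5869 -0.7936]
Step 5: x=[4.4892 9.5053] v=[0.3521 -0.6762]
Max displacement = 2.4947

Answer: 2.4947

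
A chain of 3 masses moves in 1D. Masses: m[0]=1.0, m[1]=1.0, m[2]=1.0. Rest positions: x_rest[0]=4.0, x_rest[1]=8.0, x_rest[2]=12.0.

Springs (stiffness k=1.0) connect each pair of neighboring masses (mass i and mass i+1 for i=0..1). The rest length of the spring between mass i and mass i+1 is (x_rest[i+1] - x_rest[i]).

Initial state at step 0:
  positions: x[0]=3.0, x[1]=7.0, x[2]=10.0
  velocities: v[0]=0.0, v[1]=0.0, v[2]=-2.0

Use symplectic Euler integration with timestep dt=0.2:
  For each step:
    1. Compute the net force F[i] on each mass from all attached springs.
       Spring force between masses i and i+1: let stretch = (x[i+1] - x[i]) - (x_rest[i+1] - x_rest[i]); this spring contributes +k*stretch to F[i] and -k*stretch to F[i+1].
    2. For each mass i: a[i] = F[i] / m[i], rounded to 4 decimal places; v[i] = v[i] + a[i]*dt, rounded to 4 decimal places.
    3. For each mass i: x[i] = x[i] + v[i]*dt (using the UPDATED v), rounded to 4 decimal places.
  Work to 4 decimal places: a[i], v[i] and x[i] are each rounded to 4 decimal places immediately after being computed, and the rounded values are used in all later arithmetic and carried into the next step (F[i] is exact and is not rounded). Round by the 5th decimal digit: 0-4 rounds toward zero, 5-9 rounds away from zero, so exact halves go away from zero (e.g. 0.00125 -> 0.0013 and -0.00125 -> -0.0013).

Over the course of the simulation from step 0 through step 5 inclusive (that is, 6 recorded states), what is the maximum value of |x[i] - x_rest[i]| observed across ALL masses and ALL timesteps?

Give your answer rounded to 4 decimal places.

Step 0: x=[3.0000 7.0000 10.0000] v=[0.0000 0.0000 -2.0000]
Step 1: x=[3.0000 6.9600 9.6400] v=[0.0000 -0.2000 -1.8000]
Step 2: x=[2.9984 6.8688 9.3328] v=[-0.0080 -0.4560 -1.5360]
Step 3: x=[2.9916 6.7213 9.0870] v=[-0.0339 -0.7373 -1.2288]
Step 4: x=[2.9740 6.5193 8.9066] v=[-0.0880 -1.0101 -0.9019]
Step 5: x=[2.9382 6.2710 8.7907] v=[-0.1789 -1.2417 -0.5794]
Max displacement = 3.2093

Answer: 3.2093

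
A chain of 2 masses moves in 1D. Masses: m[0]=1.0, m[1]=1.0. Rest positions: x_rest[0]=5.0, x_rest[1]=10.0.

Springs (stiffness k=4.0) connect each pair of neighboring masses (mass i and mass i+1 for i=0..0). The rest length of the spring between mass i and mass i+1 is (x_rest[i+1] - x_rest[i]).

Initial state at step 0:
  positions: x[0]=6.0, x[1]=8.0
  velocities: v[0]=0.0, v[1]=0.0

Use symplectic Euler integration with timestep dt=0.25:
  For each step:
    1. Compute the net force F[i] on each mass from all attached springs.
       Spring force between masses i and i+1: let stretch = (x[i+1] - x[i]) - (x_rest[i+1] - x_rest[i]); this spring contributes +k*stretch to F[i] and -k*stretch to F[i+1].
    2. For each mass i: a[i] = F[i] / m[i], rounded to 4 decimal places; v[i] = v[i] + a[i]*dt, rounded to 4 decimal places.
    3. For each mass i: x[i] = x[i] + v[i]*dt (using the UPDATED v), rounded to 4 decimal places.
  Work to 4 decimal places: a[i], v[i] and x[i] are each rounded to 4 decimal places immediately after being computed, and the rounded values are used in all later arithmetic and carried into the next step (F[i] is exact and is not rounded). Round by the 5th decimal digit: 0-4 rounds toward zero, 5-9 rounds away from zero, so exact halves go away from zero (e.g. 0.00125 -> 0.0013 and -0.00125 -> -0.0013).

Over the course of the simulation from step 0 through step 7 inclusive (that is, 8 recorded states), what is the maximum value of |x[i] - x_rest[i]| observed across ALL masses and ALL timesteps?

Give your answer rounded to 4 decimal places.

Step 0: x=[6.0000 8.0000] v=[0.0000 0.0000]
Step 1: x=[5.2500 8.7500] v=[-3.0000 3.0000]
Step 2: x=[4.1250 9.8750] v=[-4.5000 4.5000]
Step 3: x=[3.1875 10.8125] v=[-3.7500 3.7500]
Step 4: x=[2.9063 11.0938] v=[-1.1250 1.1250]
Step 5: x=[3.4219 10.5782] v=[2.0625 -2.0625]
Step 6: x=[4.4766 9.5235] v=[4.2188 -4.2188]
Step 7: x=[5.5430 8.4571] v=[4.2657 -4.2657]
Max displacement = 2.0937

Answer: 2.0937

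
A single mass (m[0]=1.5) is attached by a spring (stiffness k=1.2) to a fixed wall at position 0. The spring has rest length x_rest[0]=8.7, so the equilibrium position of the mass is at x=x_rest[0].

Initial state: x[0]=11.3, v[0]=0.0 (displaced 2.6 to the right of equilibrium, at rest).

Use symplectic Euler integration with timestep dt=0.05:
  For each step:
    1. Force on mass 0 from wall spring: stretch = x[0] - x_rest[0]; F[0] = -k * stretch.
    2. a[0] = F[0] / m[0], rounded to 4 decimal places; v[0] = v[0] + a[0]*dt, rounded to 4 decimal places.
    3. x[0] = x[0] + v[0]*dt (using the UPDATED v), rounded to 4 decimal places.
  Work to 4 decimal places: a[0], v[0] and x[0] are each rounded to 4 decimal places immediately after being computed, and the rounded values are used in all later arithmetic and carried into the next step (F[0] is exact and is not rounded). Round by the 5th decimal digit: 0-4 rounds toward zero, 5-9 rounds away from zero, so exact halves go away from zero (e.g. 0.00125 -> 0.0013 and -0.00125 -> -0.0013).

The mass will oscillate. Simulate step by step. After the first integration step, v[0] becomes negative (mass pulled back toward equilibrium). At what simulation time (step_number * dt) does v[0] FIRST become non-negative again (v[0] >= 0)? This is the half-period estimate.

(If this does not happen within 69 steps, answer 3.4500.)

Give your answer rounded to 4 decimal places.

Step 0: x=[11.3000] v=[0.0000]
Step 1: x=[11.2948] v=[-0.1040]
Step 2: x=[11.2844] v=[-0.2078]
Step 3: x=[11.2688] v=[-0.3112]
Step 4: x=[11.2481] v=[-0.4140]
Step 5: x=[11.2223] v=[-0.5159]
Step 6: x=[11.1915] v=[-0.6168]
Step 7: x=[11.1557] v=[-0.7165]
Step 8: x=[11.1150] v=[-0.8147]
Step 9: x=[11.0694] v=[-0.9113]
Step 10: x=[11.0191] v=[-1.0061]
Step 11: x=[10.9642] v=[-1.0989]
Step 12: x=[10.9047] v=[-1.1895]
Step 13: x=[10.8408] v=[-1.2777]
Step 14: x=[10.7726] v=[-1.3633]
Step 15: x=[10.7003] v=[-1.4462]
Step 16: x=[10.6240] v=[-1.5262]
Step 17: x=[10.5438] v=[-1.6032]
Step 18: x=[10.4600] v=[-1.6770]
Step 19: x=[10.3726] v=[-1.7474]
Step 20: x=[10.2819] v=[-1.8143]
Step 21: x=[10.1880] v=[-1.8776]
Step 22: x=[10.0911] v=[-1.9371]
Step 23: x=[9.9915] v=[-1.9927]
Step 24: x=[9.8893] v=[-2.0444]
Step 25: x=[9.7847] v=[-2.0920]
Step 26: x=[9.6779] v=[-2.1354]
Step 27: x=[9.5692] v=[-2.1745]
Step 28: x=[9.4587] v=[-2.2093]
Step 29: x=[9.3467] v=[-2.2397]
Step 30: x=[9.2334] v=[-2.2656]
Step 31: x=[9.1191] v=[-2.2869]
Step 32: x=[9.0039] v=[-2.3037]
Step 33: x=[8.8881] v=[-2.3159]
Step 34: x=[8.7719] v=[-2.3234]
Step 35: x=[8.6556] v=[-2.3263]
Step 36: x=[8.5394] v=[-2.3245]
Step 37: x=[8.4235] v=[-2.3181]
Step 38: x=[8.3082] v=[-2.3070]
Step 39: x=[8.1936] v=[-2.2913]
Step 40: x=[8.0801] v=[-2.2710]
Step 41: x=[7.9678] v=[-2.2462]
Step 42: x=[7.8570] v=[-2.2169]
Step 43: x=[7.7478] v=[-2.1832]
Step 44: x=[7.6405] v=[-2.1451]
Step 45: x=[7.5354] v=[-2.1027]
Step 46: x=[7.4326] v=[-2.0561]
Step 47: x=[7.3323] v=[-2.0054]
Step 48: x=[7.2348] v=[-1.9507]
Step 49: x=[7.1402] v=[-1.8921]
Step 50: x=[7.0487] v=[-1.8297]
Step 51: x=[6.9605] v=[-1.7637]
Step 52: x=[6.8758] v=[-1.6941]
Step 53: x=[6.7947] v=[-1.6211]
Step 54: x=[6.7175] v=[-1.5449]
Step 55: x=[6.6442] v=[-1.4656]
Step 56: x=[6.5750] v=[-1.3834]
Step 57: x=[6.5101] v=[-1.2984]
Step 58: x=[6.4496] v=[-1.2108]
Step 59: x=[6.3936] v=[-1.1208]
Step 60: x=[6.3422] v=[-1.0285]
Step 61: x=[6.2955] v=[-0.9342]
Step 62: x=[6.2536] v=[-0.8380]
Step 63: x=[6.2166] v=[-0.7401]
Step 64: x=[6.1846] v=[-0.6408]
Step 65: x=[6.1576] v=[-0.5402]
Step 66: x=[6.1357] v=[-0.4385]
Step 67: x=[6.1189] v=[-0.3359]
Step 68: x=[6.1073] v=[-0.2327]
Step 69: x=[6.1009] v=[-0.1290]
v[0] did not become non-negative within 69 steps; using fallback time=3.4500

Answer: 3.4500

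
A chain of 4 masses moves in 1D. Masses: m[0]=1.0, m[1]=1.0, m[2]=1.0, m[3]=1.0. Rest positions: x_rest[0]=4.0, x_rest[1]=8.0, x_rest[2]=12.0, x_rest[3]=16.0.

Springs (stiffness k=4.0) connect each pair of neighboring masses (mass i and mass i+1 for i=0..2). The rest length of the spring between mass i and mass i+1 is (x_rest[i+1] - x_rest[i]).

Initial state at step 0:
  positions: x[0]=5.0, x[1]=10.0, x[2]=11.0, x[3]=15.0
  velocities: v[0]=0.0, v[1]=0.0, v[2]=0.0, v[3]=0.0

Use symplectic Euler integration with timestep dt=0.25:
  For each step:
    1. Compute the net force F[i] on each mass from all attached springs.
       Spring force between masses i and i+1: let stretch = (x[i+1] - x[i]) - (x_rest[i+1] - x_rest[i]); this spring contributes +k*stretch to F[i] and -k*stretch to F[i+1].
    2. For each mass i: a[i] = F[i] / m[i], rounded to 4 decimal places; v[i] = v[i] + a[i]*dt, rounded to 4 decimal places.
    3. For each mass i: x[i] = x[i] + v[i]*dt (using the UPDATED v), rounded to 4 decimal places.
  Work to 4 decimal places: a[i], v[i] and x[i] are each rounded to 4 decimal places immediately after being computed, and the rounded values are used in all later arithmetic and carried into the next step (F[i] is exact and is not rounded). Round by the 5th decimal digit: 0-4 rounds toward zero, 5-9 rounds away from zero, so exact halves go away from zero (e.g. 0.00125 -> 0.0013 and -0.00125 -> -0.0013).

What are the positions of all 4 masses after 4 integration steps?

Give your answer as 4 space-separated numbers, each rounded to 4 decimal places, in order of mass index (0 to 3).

Answer: 4.4531 7.4922 12.4766 16.5782

Derivation:
Step 0: x=[5.0000 10.0000 11.0000 15.0000] v=[0.0000 0.0000 0.0000 0.0000]
Step 1: x=[5.2500 9.0000 11.7500 15.0000] v=[1.0000 -4.0000 3.0000 0.0000]
Step 2: x=[5.4375 7.7500 12.6250 15.1875] v=[0.7500 -5.0000 3.5000 0.7500]
Step 3: x=[5.2031 7.1406 12.9219 15.7344] v=[-0.9375 -2.4375 1.1875 2.1875]
Step 4: x=[4.4531 7.4922 12.4766 16.5782] v=[-3.0000 1.4063 -1.7813 3.3750]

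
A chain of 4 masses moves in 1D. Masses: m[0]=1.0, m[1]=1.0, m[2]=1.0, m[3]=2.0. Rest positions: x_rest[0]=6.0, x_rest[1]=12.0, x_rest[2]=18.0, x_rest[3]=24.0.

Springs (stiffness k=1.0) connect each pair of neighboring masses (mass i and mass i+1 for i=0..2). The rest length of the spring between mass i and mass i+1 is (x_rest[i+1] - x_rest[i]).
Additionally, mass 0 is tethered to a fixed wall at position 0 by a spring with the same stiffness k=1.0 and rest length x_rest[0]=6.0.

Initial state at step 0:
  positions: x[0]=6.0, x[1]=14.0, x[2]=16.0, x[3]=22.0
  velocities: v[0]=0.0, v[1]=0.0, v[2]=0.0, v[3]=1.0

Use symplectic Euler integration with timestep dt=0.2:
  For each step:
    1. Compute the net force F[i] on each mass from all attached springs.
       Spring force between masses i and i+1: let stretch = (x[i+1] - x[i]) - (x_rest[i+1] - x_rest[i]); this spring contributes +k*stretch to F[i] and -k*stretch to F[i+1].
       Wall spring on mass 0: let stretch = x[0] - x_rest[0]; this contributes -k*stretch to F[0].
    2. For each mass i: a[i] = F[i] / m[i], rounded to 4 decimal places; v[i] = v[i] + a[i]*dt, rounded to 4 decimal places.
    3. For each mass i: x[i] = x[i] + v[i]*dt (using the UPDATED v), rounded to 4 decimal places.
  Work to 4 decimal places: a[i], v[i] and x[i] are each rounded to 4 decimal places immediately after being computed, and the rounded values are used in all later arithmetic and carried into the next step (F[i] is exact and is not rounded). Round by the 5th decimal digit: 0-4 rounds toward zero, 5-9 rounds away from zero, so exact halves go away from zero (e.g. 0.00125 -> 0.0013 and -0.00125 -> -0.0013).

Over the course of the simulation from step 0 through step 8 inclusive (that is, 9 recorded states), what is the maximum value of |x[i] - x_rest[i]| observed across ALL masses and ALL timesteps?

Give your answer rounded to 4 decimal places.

Answer: 2.0616

Derivation:
Step 0: x=[6.0000 14.0000 16.0000 22.0000] v=[0.0000 0.0000 0.0000 1.0000]
Step 1: x=[6.0800 13.7600 16.1600 22.2000] v=[0.4000 -1.2000 0.8000 1.0000]
Step 2: x=[6.2240 13.3088 16.4656 22.3992] v=[0.7200 -2.2560 1.5280 0.9960]
Step 3: x=[6.4024 12.7005 16.8823 22.5997] v=[0.8922 -3.0416 2.0834 1.0026]
Step 4: x=[6.5767 12.0075 17.3604 22.8059] v=[0.8713 -3.4649 2.3905 1.0309]
Step 5: x=[6.7051 11.3114 17.8422 23.0232] v=[0.6421 -3.4805 2.4090 1.0864]
Step 6: x=[6.7496 10.6923 18.2700 23.2569] v=[0.2223 -3.0956 2.1390 1.1683]
Step 7: x=[6.6818 10.2186 18.5942 23.5108] v=[-0.3391 -2.3686 1.6208 1.2696]
Step 8: x=[6.4882 9.9384 18.7800 23.7864] v=[-0.9681 -1.4008 0.9290 1.3779]
Max displacement = 2.0616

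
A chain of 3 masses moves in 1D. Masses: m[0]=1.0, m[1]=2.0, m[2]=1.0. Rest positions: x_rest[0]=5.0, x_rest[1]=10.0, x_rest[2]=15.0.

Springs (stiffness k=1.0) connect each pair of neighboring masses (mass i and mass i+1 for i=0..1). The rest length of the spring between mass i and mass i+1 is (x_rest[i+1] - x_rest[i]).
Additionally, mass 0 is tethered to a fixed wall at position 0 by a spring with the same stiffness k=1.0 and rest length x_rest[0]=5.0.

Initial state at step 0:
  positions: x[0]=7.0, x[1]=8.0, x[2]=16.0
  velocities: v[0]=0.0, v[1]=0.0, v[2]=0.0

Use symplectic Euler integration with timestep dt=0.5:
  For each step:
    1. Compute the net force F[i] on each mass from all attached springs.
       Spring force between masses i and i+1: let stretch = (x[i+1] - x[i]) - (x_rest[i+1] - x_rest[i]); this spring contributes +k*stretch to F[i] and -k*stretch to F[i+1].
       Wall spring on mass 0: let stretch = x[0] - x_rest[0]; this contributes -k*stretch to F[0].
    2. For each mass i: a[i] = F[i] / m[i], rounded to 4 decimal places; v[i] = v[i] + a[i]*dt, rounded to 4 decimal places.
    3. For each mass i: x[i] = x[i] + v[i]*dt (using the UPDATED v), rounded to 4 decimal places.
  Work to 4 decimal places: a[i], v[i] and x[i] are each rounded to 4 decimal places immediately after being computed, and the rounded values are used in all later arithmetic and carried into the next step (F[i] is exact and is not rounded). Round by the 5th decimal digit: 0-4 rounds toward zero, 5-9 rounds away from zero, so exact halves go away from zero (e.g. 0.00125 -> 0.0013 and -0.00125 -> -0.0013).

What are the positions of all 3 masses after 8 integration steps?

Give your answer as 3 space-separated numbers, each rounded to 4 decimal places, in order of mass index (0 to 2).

Answer: 7.3480 8.7671 16.1038

Derivation:
Step 0: x=[7.0000 8.0000 16.0000] v=[0.0000 0.0000 0.0000]
Step 1: x=[5.5000 8.8750 15.2500] v=[-3.0000 1.7500 -1.5000]
Step 2: x=[3.4688 10.1250 14.1563] v=[-4.0625 2.5000 -2.1875]
Step 3: x=[2.2344 11.0469 13.3047] v=[-2.4688 1.8438 -1.7032]
Step 4: x=[2.6446 11.1495 13.1387] v=[0.8203 0.2051 -0.3321]
Step 5: x=[4.5199 10.4376 13.7254] v=[3.7505 -1.4239 1.1733]
Step 6: x=[6.7446 9.3969 14.7401] v=[4.4494 -2.0814 2.0294]
Step 7: x=[7.9463 8.6926 15.6690] v=[2.4033 -1.4087 1.8578]
Step 8: x=[7.3480 8.7671 16.1038] v=[-1.1967 0.1489 0.8696]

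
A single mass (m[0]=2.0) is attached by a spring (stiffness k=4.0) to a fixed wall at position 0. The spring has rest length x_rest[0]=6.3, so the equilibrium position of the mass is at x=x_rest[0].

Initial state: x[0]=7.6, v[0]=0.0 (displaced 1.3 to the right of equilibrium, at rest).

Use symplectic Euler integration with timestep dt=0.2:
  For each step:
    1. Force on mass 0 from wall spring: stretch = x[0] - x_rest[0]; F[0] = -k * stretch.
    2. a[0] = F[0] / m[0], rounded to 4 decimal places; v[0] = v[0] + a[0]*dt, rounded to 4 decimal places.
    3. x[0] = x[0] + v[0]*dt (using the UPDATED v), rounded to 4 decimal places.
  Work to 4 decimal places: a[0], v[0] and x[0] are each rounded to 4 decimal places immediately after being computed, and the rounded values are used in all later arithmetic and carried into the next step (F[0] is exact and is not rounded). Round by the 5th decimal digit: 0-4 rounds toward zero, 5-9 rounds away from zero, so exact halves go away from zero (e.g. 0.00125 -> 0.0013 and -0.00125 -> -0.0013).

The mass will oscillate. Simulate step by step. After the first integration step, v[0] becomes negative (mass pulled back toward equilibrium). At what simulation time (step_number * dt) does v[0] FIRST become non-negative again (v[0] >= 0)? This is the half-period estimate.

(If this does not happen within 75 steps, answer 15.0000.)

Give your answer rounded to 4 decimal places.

Answer: 2.4000

Derivation:
Step 0: x=[7.6000] v=[0.0000]
Step 1: x=[7.4960] v=[-0.5200]
Step 2: x=[7.2963] v=[-0.9984]
Step 3: x=[7.0169] v=[-1.3969]
Step 4: x=[6.6802] v=[-1.6837]
Step 5: x=[6.3130] v=[-1.8358]
Step 6: x=[5.9448] v=[-1.8410]
Step 7: x=[5.6050] v=[-1.6989]
Step 8: x=[5.3208] v=[-1.4209]
Step 9: x=[5.1150] v=[-1.0292]
Step 10: x=[5.0040] v=[-0.5552]
Step 11: x=[4.9966] v=[-0.0368]
Step 12: x=[5.0935] v=[0.4846]
First v>=0 after going negative at step 12, time=2.4000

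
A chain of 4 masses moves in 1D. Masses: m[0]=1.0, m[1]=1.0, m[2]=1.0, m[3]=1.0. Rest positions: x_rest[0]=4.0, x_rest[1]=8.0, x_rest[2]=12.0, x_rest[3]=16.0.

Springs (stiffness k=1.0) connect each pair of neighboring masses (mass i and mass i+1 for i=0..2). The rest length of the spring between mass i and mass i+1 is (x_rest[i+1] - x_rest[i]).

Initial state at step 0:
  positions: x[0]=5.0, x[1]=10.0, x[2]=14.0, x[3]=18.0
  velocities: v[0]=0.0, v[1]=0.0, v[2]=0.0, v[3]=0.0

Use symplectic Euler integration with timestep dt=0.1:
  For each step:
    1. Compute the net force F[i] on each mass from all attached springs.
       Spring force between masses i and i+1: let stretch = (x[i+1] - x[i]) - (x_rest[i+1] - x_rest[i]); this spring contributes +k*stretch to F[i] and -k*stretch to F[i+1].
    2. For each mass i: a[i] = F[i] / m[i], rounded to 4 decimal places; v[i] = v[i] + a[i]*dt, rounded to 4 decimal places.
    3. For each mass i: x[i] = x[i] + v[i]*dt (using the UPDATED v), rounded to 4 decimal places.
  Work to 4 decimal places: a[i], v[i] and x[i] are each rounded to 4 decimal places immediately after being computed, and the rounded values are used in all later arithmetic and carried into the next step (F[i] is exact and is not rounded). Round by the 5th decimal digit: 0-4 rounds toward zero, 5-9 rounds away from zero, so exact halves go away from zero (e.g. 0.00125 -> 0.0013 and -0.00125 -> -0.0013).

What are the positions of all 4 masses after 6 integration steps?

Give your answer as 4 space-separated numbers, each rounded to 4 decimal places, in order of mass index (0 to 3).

Answer: 5.1964 9.8102 13.9934 17.9999

Derivation:
Step 0: x=[5.0000 10.0000 14.0000 18.0000] v=[0.0000 0.0000 0.0000 0.0000]
Step 1: x=[5.0100 9.9900 14.0000 18.0000] v=[0.1000 -0.1000 0.0000 0.0000]
Step 2: x=[5.0298 9.9703 13.9999 18.0000] v=[0.1980 -0.1970 -0.0010 0.0000]
Step 3: x=[5.0590 9.9415 13.9995 18.0000] v=[0.2921 -0.2881 -0.0040 0.0000]
Step 4: x=[5.0970 9.9044 13.9985 18.0000] v=[0.3804 -0.3706 -0.0098 -0.0001]
Step 5: x=[5.1431 9.8602 13.9966 18.0000] v=[0.4611 -0.4419 -0.0191 -0.0003]
Step 6: x=[5.1964 9.8102 13.9934 17.9999] v=[0.5328 -0.5000 -0.0324 -0.0006]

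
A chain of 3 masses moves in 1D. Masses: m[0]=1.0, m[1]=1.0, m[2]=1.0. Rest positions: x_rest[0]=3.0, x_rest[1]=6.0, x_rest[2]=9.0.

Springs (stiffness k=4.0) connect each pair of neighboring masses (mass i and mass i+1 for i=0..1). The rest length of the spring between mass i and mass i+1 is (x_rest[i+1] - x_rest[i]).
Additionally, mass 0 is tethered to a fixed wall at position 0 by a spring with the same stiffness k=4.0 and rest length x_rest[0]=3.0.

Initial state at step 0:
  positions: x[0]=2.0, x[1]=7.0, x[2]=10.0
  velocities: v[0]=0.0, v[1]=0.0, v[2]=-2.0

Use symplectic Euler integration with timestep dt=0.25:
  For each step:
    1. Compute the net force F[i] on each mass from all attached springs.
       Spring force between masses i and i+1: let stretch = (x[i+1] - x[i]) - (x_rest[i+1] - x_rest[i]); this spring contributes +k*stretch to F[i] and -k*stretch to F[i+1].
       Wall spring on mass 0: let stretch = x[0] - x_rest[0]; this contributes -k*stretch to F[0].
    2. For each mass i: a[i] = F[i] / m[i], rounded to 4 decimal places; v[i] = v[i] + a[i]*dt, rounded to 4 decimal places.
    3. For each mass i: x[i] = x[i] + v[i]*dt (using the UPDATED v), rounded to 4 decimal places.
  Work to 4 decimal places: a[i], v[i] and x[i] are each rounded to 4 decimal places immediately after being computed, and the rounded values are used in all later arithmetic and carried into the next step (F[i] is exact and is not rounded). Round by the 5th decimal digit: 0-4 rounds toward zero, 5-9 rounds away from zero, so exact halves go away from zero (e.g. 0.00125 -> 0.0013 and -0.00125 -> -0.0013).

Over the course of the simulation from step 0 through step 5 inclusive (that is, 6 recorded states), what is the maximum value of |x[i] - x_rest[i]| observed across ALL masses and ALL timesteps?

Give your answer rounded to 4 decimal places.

Step 0: x=[2.0000 7.0000 10.0000] v=[0.0000 0.0000 -2.0000]
Step 1: x=[2.7500 6.5000 9.5000] v=[3.0000 -2.0000 -2.0000]
Step 2: x=[3.7500 5.8125 9.0000] v=[4.0000 -2.7500 -2.0000]
Step 3: x=[4.3281 5.4063 8.4531] v=[2.3125 -1.6250 -2.1875]
Step 4: x=[4.0938 5.4922 7.8945] v=[-0.9374 0.3436 -2.2343]
Step 5: x=[3.1856 5.8291 7.4854] v=[-3.6328 1.3475 -1.6366]
Max displacement = 1.5146

Answer: 1.5146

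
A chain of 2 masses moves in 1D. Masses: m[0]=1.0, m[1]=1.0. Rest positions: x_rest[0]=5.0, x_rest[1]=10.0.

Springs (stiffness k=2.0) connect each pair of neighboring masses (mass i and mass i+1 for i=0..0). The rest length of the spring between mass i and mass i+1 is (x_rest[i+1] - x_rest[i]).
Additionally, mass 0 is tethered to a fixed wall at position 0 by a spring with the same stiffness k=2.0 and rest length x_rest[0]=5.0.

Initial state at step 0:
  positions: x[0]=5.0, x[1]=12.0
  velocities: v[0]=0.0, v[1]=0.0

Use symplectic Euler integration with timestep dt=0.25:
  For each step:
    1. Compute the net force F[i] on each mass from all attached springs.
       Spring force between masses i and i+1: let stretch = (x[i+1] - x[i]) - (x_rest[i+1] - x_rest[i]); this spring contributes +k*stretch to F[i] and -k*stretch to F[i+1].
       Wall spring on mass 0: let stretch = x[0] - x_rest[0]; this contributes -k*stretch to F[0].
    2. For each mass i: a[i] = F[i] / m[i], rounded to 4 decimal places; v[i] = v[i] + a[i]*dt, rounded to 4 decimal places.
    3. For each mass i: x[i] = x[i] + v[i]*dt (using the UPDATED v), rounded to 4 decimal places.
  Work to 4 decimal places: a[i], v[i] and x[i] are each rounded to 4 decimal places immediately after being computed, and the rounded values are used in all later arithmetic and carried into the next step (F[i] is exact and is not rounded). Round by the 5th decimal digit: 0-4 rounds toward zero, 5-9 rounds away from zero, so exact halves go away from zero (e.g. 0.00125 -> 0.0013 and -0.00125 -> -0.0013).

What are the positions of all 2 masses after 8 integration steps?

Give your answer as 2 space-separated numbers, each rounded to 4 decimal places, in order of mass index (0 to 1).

Step 0: x=[5.0000 12.0000] v=[0.0000 0.0000]
Step 1: x=[5.2500 11.7500] v=[1.0000 -1.0000]
Step 2: x=[5.6563 11.3125] v=[1.6250 -1.7500]
Step 3: x=[6.0626 10.7930] v=[1.6250 -2.0781]
Step 4: x=[6.3023 10.3072] v=[0.9589 -1.9433]
Step 5: x=[6.2549 9.9458] v=[-0.1898 -1.4458]
Step 6: x=[5.8870 9.7480] v=[-1.4718 -0.7913]
Step 7: x=[5.2658 9.6926] v=[-2.4848 -0.2218]
Step 8: x=[4.5397 9.7088] v=[-2.9043 0.0648]

Answer: 4.5397 9.7088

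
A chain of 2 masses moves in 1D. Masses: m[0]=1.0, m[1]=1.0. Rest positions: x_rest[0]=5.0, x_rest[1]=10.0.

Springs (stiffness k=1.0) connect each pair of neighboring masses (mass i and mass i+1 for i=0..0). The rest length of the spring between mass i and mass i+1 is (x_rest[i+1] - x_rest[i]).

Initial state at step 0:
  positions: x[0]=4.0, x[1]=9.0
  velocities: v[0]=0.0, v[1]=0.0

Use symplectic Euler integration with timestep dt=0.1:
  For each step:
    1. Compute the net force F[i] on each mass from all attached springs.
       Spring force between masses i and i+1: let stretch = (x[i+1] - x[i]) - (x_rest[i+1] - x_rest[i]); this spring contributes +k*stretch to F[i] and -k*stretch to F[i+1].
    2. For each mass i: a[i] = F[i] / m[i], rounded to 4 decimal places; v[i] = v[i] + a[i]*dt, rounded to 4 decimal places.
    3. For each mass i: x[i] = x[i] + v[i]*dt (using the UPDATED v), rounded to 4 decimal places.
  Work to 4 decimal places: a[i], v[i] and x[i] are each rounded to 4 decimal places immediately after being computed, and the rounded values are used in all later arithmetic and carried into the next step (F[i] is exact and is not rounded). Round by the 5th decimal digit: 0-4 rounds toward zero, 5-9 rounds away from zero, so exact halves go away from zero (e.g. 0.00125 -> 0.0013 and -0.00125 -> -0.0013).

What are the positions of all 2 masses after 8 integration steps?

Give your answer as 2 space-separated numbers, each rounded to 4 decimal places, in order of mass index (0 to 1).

Answer: 4.0000 9.0000

Derivation:
Step 0: x=[4.0000 9.0000] v=[0.0000 0.0000]
Step 1: x=[4.0000 9.0000] v=[0.0000 0.0000]
Step 2: x=[4.0000 9.0000] v=[0.0000 0.0000]
Step 3: x=[4.0000 9.0000] v=[0.0000 0.0000]
Step 4: x=[4.0000 9.0000] v=[0.0000 0.0000]
Step 5: x=[4.0000 9.0000] v=[0.0000 0.0000]
Step 6: x=[4.0000 9.0000] v=[0.0000 0.0000]
Step 7: x=[4.0000 9.0000] v=[0.0000 0.0000]
Step 8: x=[4.0000 9.0000] v=[0.0000 0.0000]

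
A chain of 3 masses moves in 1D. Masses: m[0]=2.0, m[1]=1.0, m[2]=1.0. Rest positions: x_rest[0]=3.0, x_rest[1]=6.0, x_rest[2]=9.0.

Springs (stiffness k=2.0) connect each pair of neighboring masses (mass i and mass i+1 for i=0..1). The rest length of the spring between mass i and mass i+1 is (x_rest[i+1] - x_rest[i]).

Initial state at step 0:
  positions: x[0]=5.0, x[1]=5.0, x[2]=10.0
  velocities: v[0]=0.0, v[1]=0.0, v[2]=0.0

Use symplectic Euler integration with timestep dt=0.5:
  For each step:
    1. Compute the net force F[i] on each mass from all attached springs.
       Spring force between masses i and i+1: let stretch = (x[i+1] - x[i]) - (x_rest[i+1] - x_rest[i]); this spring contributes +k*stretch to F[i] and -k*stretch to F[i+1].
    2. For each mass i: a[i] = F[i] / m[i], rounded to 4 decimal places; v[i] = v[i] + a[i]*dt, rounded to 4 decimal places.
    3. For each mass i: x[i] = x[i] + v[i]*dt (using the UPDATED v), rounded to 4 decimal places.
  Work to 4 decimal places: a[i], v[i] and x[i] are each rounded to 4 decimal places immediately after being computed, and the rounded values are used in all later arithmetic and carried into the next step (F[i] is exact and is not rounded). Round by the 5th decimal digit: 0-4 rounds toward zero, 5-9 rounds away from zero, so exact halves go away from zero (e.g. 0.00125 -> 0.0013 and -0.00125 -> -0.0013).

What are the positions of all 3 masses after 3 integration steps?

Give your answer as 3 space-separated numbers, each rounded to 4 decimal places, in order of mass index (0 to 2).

Step 0: x=[5.0000 5.0000 10.0000] v=[0.0000 0.0000 0.0000]
Step 1: x=[4.2500 7.5000 9.0000] v=[-1.5000 5.0000 -2.0000]
Step 2: x=[3.5625 9.1250 8.7500] v=[-1.3750 3.2500 -0.5000]
Step 3: x=[3.5156 7.7813 10.1875] v=[-0.0938 -2.6875 2.8750]

Answer: 3.5156 7.7813 10.1875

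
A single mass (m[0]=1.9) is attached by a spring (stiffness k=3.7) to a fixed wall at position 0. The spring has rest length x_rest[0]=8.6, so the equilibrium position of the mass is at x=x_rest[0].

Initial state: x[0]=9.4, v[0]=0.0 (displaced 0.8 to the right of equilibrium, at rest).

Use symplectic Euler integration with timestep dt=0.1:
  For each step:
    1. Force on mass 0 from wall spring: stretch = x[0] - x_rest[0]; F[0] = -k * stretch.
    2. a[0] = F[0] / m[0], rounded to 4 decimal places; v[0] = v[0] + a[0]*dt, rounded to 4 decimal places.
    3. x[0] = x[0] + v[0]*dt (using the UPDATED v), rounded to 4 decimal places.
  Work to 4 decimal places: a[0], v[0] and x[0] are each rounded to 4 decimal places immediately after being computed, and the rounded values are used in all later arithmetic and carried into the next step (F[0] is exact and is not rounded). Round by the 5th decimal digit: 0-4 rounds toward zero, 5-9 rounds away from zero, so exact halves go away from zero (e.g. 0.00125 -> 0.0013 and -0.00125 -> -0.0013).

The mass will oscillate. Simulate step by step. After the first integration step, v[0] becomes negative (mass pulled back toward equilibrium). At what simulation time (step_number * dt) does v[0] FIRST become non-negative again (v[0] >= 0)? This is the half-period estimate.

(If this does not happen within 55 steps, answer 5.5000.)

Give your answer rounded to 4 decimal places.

Answer: 2.3000

Derivation:
Step 0: x=[9.4000] v=[0.0000]
Step 1: x=[9.3844] v=[-0.1558]
Step 2: x=[9.3535] v=[-0.3086]
Step 3: x=[9.3080] v=[-0.4553]
Step 4: x=[9.2487] v=[-0.5932]
Step 5: x=[9.1768] v=[-0.7195]
Step 6: x=[9.0936] v=[-0.8318]
Step 7: x=[9.0008] v=[-0.9279]
Step 8: x=[8.9002] v=[-1.0060]
Step 9: x=[8.7938] v=[-1.0645]
Step 10: x=[8.6836] v=[-1.1022]
Step 11: x=[8.5718] v=[-1.1185]
Step 12: x=[8.4605] v=[-1.1130]
Step 13: x=[8.3519] v=[-1.0858]
Step 14: x=[8.2482] v=[-1.0375]
Step 15: x=[8.1513] v=[-0.9690]
Step 16: x=[8.0631] v=[-0.8816]
Step 17: x=[7.9854] v=[-0.7771]
Step 18: x=[7.9197] v=[-0.6574]
Step 19: x=[7.8672] v=[-0.5249]
Step 20: x=[7.8290] v=[-0.3822]
Step 21: x=[7.8058] v=[-0.2321]
Step 22: x=[7.7981] v=[-0.0774]
Step 23: x=[7.8060] v=[0.0788]
First v>=0 after going negative at step 23, time=2.3000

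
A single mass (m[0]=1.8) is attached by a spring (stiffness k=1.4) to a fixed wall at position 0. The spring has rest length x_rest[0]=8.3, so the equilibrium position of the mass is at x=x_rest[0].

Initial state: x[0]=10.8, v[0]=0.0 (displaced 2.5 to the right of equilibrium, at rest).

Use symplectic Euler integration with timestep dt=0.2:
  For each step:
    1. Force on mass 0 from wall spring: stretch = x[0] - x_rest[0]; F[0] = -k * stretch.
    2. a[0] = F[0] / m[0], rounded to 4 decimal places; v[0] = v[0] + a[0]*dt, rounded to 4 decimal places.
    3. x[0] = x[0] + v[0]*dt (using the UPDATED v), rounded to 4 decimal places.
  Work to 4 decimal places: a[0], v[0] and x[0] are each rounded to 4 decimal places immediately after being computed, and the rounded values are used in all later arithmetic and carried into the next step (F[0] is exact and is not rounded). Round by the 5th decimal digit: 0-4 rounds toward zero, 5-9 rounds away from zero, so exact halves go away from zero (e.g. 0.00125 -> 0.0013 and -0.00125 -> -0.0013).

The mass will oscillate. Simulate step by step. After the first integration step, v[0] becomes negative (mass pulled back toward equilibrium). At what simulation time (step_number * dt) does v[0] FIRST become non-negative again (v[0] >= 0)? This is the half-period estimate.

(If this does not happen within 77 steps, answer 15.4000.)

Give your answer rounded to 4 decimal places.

Answer: 3.6000

Derivation:
Step 0: x=[10.8000] v=[0.0000]
Step 1: x=[10.7222] v=[-0.3889]
Step 2: x=[10.5691] v=[-0.7657]
Step 3: x=[10.3454] v=[-1.1187]
Step 4: x=[10.0580] v=[-1.4369]
Step 5: x=[9.7159] v=[-1.7104]
Step 6: x=[9.3298] v=[-1.9307]
Step 7: x=[8.9116] v=[-2.0909]
Step 8: x=[8.4744] v=[-2.1860]
Step 9: x=[8.0318] v=[-2.2131]
Step 10: x=[7.5975] v=[-2.1714]
Step 11: x=[7.1851] v=[-2.0621]
Step 12: x=[6.8074] v=[-1.8887]
Step 13: x=[6.4761] v=[-1.6565]
Step 14: x=[6.2015] v=[-1.3728]
Step 15: x=[5.9922] v=[-1.0464]
Step 16: x=[5.8547] v=[-0.6874]
Step 17: x=[5.7933] v=[-0.3070]
Step 18: x=[5.8099] v=[0.0829]
First v>=0 after going negative at step 18, time=3.6000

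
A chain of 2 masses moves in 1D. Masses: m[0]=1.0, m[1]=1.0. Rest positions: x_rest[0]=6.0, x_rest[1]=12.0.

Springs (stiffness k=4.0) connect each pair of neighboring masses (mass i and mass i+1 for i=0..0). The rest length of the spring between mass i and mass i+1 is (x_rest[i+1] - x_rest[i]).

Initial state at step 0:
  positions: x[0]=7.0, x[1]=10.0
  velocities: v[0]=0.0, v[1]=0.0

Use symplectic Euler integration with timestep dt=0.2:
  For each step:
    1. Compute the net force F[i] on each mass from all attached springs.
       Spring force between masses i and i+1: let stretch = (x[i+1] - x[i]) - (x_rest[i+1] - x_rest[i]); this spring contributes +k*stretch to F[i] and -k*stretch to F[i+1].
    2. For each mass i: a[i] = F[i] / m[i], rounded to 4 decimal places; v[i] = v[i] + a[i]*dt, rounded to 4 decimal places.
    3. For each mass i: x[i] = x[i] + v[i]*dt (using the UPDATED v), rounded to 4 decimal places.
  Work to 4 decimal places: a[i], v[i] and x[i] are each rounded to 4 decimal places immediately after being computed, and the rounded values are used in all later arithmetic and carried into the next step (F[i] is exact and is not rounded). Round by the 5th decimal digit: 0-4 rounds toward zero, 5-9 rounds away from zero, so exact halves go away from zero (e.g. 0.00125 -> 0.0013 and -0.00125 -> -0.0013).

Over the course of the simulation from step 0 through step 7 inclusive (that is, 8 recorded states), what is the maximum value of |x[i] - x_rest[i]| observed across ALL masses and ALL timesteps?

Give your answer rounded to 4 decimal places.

Answer: 2.0638

Derivation:
Step 0: x=[7.0000 10.0000] v=[0.0000 0.0000]
Step 1: x=[6.5200 10.4800] v=[-2.4000 2.4000]
Step 2: x=[5.7136 11.2864] v=[-4.0320 4.0320]
Step 3: x=[4.8388 12.1612] v=[-4.3738 4.3738]
Step 4: x=[4.1756 12.8244] v=[-3.3159 3.3159]
Step 5: x=[3.9362 13.0638] v=[-1.1969 1.1969]
Step 6: x=[4.1972 12.8028] v=[1.3052 -1.3052]
Step 7: x=[4.8751 12.1249] v=[3.3897 -3.3897]
Max displacement = 2.0638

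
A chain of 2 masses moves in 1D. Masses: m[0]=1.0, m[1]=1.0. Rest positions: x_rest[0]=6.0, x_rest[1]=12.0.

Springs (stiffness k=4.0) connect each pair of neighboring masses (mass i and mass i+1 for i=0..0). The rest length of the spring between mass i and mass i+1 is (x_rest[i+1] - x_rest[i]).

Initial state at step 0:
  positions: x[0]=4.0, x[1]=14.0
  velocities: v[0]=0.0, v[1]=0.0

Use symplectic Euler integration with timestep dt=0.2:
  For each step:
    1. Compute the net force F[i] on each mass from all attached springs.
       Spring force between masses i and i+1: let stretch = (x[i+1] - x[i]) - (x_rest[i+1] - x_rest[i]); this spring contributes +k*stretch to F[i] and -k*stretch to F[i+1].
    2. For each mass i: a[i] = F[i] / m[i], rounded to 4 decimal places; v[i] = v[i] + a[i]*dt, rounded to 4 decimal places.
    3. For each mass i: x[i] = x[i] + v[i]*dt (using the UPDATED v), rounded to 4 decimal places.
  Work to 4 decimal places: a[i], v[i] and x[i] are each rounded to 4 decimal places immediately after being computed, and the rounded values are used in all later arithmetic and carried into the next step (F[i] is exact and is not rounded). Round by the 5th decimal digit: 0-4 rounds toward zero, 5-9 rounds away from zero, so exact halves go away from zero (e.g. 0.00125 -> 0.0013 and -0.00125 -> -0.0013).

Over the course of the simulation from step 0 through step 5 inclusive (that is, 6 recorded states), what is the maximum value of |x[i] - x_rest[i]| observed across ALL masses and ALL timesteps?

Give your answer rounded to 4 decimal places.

Answer: 2.0850

Derivation:
Step 0: x=[4.0000 14.0000] v=[0.0000 0.0000]
Step 1: x=[4.6400 13.3600] v=[3.2000 -3.2000]
Step 2: x=[5.7152 12.2848] v=[5.3760 -5.3760]
Step 3: x=[6.8815 11.1185] v=[5.8317 -5.8317]
Step 4: x=[7.7658 10.2342] v=[4.4213 -4.4213]
Step 5: x=[8.0850 9.9150] v=[1.5960 -1.5960]
Max displacement = 2.0850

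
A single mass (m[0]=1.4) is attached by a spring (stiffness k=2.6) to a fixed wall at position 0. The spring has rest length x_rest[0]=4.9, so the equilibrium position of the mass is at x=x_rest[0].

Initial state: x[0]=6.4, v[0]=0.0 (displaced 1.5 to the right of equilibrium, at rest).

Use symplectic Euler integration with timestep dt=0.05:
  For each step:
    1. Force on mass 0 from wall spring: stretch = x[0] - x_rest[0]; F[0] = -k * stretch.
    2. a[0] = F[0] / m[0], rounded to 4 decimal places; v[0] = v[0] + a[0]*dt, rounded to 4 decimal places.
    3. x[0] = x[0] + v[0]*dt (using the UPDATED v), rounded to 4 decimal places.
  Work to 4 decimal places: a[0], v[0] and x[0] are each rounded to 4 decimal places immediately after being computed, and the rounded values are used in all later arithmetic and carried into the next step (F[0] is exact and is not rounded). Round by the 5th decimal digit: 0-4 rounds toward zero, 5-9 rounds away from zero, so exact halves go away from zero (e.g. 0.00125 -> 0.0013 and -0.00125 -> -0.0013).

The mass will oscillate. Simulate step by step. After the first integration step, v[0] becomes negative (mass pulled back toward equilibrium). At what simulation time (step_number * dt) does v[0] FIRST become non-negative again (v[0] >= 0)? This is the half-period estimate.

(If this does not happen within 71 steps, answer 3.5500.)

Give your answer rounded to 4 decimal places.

Answer: 2.3500

Derivation:
Step 0: x=[6.4000] v=[0.0000]
Step 1: x=[6.3930] v=[-0.1393]
Step 2: x=[6.3791] v=[-0.2779]
Step 3: x=[6.3583] v=[-0.4152]
Step 4: x=[6.3308] v=[-0.5506]
Step 5: x=[6.2966] v=[-0.6835]
Step 6: x=[6.2559] v=[-0.8132]
Step 7: x=[6.2089] v=[-0.9391]
Step 8: x=[6.1559] v=[-1.0606]
Step 9: x=[6.0970] v=[-1.1772]
Step 10: x=[6.0326] v=[-1.2884]
Step 11: x=[5.9629] v=[-1.3936]
Step 12: x=[5.8883] v=[-1.4923]
Step 13: x=[5.8091] v=[-1.5841]
Step 14: x=[5.7257] v=[-1.6685]
Step 15: x=[5.6384] v=[-1.7452]
Step 16: x=[5.5477] v=[-1.8138]
Step 17: x=[5.4540] v=[-1.8739]
Step 18: x=[5.3577] v=[-1.9253]
Step 19: x=[5.2593] v=[-1.9678]
Step 20: x=[5.1592] v=[-2.0012]
Step 21: x=[5.0579] v=[-2.0253]
Step 22: x=[4.9559] v=[-2.0400]
Step 23: x=[4.8536] v=[-2.0452]
Step 24: x=[4.7516] v=[-2.0409]
Step 25: x=[4.6502] v=[-2.0271]
Step 26: x=[4.5500] v=[-2.0039]
Step 27: x=[4.4514] v=[-1.9714]
Step 28: x=[4.3549] v=[-1.9297]
Step 29: x=[4.2609] v=[-1.8791]
Step 30: x=[4.1699] v=[-1.8198]
Step 31: x=[4.0823] v=[-1.7520]
Step 32: x=[3.9985] v=[-1.6761]
Step 33: x=[3.9189] v=[-1.5924]
Step 34: x=[3.8438] v=[-1.5013]
Step 35: x=[3.7736] v=[-1.4032]
Step 36: x=[3.7087] v=[-1.2986]
Step 37: x=[3.6493] v=[-1.1880]
Step 38: x=[3.5957] v=[-1.0719]
Step 39: x=[3.5482] v=[-0.9508]
Step 40: x=[3.5069] v=[-0.8253]
Step 41: x=[3.4721] v=[-0.6959]
Step 42: x=[3.4439] v=[-0.5633]
Step 43: x=[3.4225] v=[-0.4281]
Step 44: x=[3.4080] v=[-0.2909]
Step 45: x=[3.4004] v=[-0.1524]
Step 46: x=[3.3997] v=[-0.0132]
Step 47: x=[3.4060] v=[0.1261]
First v>=0 after going negative at step 47, time=2.3500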